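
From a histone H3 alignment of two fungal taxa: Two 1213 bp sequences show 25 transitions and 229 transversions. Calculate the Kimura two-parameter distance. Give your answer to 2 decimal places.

P = 25/1213 ≈ 0.02061 and Q = 229/1213 ≈ 0.188788.
Under the Kimura two-parameter model, d = −½ ln(1 − 2P − Q) − ¼ ln(1 − 2Q).
1 − 2P − Q = 0.769992, giving −½ ln(0.769992) = 0.130688.
1 − 2Q = 0.622424, giving −¼ ln(0.622424) = 0.118533.
d = 0.130688 + 0.118533 = 0.249221.

0.25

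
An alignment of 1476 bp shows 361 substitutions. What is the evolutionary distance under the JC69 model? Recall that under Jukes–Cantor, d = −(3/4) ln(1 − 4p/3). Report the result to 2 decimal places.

p = 361/1476 ≈ 0.24458.
d = −(3/4) ln(1 − 4p/3) = −0.75 ln(1 − 0.326107) = −0.75 ln(0.673893)
  = −0.75 × (-0.394684) = 0.296013 substitutions/site.

0.30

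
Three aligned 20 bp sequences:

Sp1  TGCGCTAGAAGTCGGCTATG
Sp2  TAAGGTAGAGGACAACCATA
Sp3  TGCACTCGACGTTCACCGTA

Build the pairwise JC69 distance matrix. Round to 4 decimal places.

Sp1–Sp2: 9/20 sites differ → p = 0.45, d = −0.75 ln(1 − 0.6) = 0.687218 ≈ 0.6872.
Sp1–Sp3: 9/20 sites differ → p = 0.45, d = −0.75 ln(1 − 0.6) = 0.687218 ≈ 0.6872.
Sp2–Sp3: 10/20 sites differ → p = 0.5, d = −0.75 ln(1 − 0.666667) = 0.823960 ≈ 0.8240.

d(Sp1,Sp2) = 0.6872, d(Sp1,Sp3) = 0.6872, d(Sp2,Sp3) = 0.8240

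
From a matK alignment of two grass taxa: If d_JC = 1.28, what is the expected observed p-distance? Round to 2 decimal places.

0.61

p = (3/4)(1 − e^(−4d/3)) = 0.75 × (1 − e^(-1.706667)) = 0.75 × (1 − 0.181470) = 0.613898.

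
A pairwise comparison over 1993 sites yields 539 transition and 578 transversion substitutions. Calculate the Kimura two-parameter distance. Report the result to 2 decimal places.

1.11

P = 539/1993 ≈ 0.270447 and Q = 578/1993 ≈ 0.290015.
Under the Kimura two-parameter model, d = −½ ln(1 − 2P − Q) − ¼ ln(1 − 2Q).
1 − 2P − Q = 0.169091, giving −½ ln(0.169091) = 0.888659.
1 − 2Q = 0.41997, giving −¼ ln(0.41997) = 0.216893.
d = 0.888659 + 0.216893 = 1.105552.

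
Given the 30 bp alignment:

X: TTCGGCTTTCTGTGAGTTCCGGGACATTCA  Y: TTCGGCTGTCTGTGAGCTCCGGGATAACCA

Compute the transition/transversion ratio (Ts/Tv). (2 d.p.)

1.50

Transitions are A↔G and C↔T; transversions are all other mismatches.
Transitions: 3. Transversions: 2.
R = 3/2 = 1.50.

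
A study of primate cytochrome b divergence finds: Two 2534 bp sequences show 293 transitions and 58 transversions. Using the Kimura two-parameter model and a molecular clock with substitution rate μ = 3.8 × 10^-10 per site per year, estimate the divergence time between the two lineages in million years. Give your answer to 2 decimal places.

P = 293/2534 ≈ 0.115627 and Q = 58/2534 ≈ 0.022889.
Under the Kimura two-parameter model, d = −½ ln(1 − 2P − Q) − ¼ ln(1 − 2Q).
1 − 2P − Q = 0.745857, giving −½ ln(0.745857) = 0.146611.
1 − 2Q = 0.954222, giving −¼ ln(0.954222) = 0.011715.
d = 0.146611 + 0.011715 = 0.158326.
Under a molecular clock d = 2μt, so t = d/(2μ) = 0.158326 / (2 × 3.8 × 10^-10) = 208.32 million years.

208.32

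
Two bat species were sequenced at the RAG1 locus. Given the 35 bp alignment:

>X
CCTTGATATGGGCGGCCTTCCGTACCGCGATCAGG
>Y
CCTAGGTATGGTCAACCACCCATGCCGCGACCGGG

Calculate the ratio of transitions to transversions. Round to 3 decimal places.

2.667

Transitions are A↔G and C↔T; transversions are all other mismatches.
Transitions: 8. Transversions: 3.
R = 8/3 = 2.666666… ≈ 2.667 (to 3 d.p.).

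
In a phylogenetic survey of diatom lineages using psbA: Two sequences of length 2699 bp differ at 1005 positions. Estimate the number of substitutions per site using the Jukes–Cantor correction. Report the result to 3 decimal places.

0.515

p = 1005/2699 ≈ 0.37236.
d = −(3/4) ln(1 − 4p/3) = −0.75 ln(1 − 0.49648) = −0.75 ln(0.50352)
  = −0.75 × (-0.686132) = 0.514599 substitutions/site.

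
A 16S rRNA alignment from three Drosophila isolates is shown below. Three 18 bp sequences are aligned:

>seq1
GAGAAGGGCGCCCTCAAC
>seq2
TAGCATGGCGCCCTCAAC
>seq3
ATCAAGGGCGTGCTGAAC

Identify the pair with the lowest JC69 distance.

seq1–seq2: 3/18 differ, p = 0.167, d = 0.188.
seq1–seq3: 6/18 differ, p = 0.333, d = 0.441.
seq2–seq3: 8/18 differ, p = 0.444, d = 0.673.
The smallest distance is between seq1 and seq2.

seq1 and seq2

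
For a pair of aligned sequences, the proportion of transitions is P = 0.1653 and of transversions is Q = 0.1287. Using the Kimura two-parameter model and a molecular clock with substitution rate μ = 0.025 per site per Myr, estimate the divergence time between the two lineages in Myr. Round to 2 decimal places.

7.64

Under the Kimura two-parameter model, d = −½ ln(1 − 2P − Q) − ¼ ln(1 − 2Q).
1 − 2P − Q = 0.5407, giving −½ ln(0.5407) = 0.307445.
1 − 2Q = 0.7426, giving −¼ ln(0.7426) = 0.074399.
d = 0.307445 + 0.074399 = 0.381844.
Under a molecular clock d = 2μt, so t = d/(2μ) = 0.381844 / (2 × 0.025) = 7.64 Myr.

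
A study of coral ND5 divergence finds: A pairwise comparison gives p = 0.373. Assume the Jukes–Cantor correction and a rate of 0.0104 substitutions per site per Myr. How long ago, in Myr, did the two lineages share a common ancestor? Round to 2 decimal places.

24.80

d = −(3/4) ln(1 − 4p/3) = −0.75 ln(1 − 0.497333) = −0.75 ln(0.502667)
  = −0.75 × (-0.687827) = 0.515870 substitutions/site.
Under a molecular clock d = 2μt, so t = d/(2μ) = 0.515870 / (2 × 0.0104) = 24.80 Myr.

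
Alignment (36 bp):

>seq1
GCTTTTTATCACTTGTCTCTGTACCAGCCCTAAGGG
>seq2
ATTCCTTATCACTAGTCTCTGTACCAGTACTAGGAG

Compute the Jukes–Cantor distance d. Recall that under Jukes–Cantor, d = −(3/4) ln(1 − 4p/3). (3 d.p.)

0.304

The sequences differ at 9 of 36 sites (1, 2, 4, 5, 14, 28, 29, 33, 35), so p = 9/36 = 0.25.
d = −(3/4) ln(1 − 4p/3) = −0.75 ln(1 − 0.333333) = −0.75 ln(0.666667)
  = −0.75 × (-0.405465) = 0.304099 substitutions/site.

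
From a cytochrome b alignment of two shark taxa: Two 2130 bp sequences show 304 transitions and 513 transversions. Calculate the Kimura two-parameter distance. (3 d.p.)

0.538

P = 304/2130 ≈ 0.142723 and Q = 513/2130 ≈ 0.240845.
Under the Kimura two-parameter model, d = −½ ln(1 − 2P − Q) − ¼ ln(1 − 2Q).
1 − 2P − Q = 0.473709, giving −½ ln(0.473709) = 0.373581.
1 − 2Q = 0.51831, giving −¼ ln(0.51831) = 0.164295.
d = 0.373581 + 0.164295 = 0.537876.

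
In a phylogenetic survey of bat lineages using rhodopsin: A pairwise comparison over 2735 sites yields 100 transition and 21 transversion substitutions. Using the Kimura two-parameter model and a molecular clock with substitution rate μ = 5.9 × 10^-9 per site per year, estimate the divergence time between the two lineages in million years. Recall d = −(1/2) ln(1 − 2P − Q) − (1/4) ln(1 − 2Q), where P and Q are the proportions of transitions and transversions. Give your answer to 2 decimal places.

P = 100/2735 ≈ 0.036563 and Q = 21/2735 ≈ 0.007678.
Under the Kimura two-parameter model, d = −½ ln(1 − 2P − Q) − ¼ ln(1 − 2Q).
1 − 2P − Q = 0.919196, giving −½ ln(0.919196) = 0.042128.
1 − 2Q = 0.984644, giving −¼ ln(0.984644) = 0.003869.
d = 0.042128 + 0.003869 = 0.045997.
Under a molecular clock d = 2μt, so t = d/(2μ) = 0.045997 / (2 × 5.9 × 10^-9) = 3.90 million years.

3.90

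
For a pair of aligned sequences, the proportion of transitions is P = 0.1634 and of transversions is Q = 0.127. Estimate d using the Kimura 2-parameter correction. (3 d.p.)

0.376

Under the Kimura two-parameter model, d = −½ ln(1 − 2P − Q) − ¼ ln(1 − 2Q).
1 − 2P − Q = 0.5462, giving −½ ln(0.5462) = 0.302385.
1 − 2Q = 0.746, giving −¼ ln(0.746) = 0.073257.
d = 0.302385 + 0.073257 = 0.375642.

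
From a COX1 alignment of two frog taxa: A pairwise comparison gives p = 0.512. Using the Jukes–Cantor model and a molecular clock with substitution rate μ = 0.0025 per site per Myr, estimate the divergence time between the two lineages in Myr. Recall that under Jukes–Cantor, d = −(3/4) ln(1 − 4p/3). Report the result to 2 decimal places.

172.17

d = −(3/4) ln(1 − 4p/3) = −0.75 ln(1 − 0.682667) = −0.75 ln(0.317333)
  = −0.75 × (-1.147804) = 0.860853 substitutions/site.
Under a molecular clock d = 2μt, so t = d/(2μ) = 0.860853 / (2 × 0.0025) = 172.17 Myr.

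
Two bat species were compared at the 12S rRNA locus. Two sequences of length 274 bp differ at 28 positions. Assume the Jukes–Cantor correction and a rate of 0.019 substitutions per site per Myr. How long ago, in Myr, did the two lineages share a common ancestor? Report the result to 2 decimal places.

p = 28/274 ≈ 0.10219.
d = −(3/4) ln(1 − 4p/3) = −0.75 ln(1 − 0.136253) = −0.75 ln(0.863747)
  = −0.75 × (-0.146475) = 0.109856 substitutions/site.
Under a molecular clock d = 2μt, so t = d/(2μ) = 0.109856 / (2 × 0.019) = 2.89 Myr.

2.89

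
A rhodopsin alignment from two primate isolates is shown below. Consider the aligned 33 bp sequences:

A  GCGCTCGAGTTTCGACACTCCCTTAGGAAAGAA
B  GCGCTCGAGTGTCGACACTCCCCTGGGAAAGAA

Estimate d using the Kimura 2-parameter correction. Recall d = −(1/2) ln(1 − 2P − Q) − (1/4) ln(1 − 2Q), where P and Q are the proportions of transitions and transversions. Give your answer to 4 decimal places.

Of 33 sites, 2 differences are transitions and 1 are transversions, so P = 2/33 ≈ 0.060606 and Q = 1/33 ≈ 0.030303.
Under the Kimura two-parameter model, d = −½ ln(1 − 2P − Q) − ¼ ln(1 − 2Q).
1 − 2P − Q = 0.848485, giving −½ ln(0.848485) = 0.082151.
1 − 2Q = 0.939394, giving −¼ ln(0.939394) = 0.015630.
d = 0.082151 + 0.015630 = 0.097781.

0.0978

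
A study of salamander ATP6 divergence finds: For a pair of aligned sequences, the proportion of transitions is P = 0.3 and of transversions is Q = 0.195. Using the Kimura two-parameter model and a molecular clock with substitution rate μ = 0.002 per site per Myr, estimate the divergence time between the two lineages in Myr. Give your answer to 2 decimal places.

Under the Kimura two-parameter model, d = −½ ln(1 − 2P − Q) − ¼ ln(1 − 2Q).
1 − 2P − Q = 0.205, giving −½ ln(0.205) = 0.792373.
1 − 2Q = 0.61, giving −¼ ln(0.61) = 0.123574.
d = 0.792373 + 0.123574 = 0.915947.
Under a molecular clock d = 2μt, so t = d/(2μ) = 0.915947 / (2 × 0.002) = 228.99 Myr.

228.99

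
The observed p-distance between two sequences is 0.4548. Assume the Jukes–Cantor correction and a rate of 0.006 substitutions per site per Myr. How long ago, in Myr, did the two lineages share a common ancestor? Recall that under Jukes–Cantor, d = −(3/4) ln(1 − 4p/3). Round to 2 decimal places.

58.28

d = −(3/4) ln(1 − 4p/3) = −0.75 ln(1 − 0.6064) = −0.75 ln(0.3936)
  = −0.75 × (-0.932420) = 0.699315 substitutions/site.
Under a molecular clock d = 2μt, so t = d/(2μ) = 0.699315 / (2 × 0.006) = 58.28 Myr.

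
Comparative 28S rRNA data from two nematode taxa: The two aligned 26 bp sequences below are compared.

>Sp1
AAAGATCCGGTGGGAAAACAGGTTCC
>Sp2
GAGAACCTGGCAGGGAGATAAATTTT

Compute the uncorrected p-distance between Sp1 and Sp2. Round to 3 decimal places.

0.538

The sequences differ at 14 of 26 positions.
p = 14/26 = 0.538461… ≈ 0.538 (to 3 d.p.).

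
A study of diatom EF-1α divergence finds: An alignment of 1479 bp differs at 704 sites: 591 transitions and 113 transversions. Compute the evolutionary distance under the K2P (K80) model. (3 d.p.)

P = 591/1479 ≈ 0.399594 and Q = 113/1479 ≈ 0.076403.
Under the Kimura two-parameter model, d = −½ ln(1 − 2P − Q) − ¼ ln(1 − 2Q).
1 − 2P − Q = 0.124409, giving −½ ln(0.124409) = 1.042090.
1 − 2Q = 0.847194, giving −¼ ln(0.847194) = 0.041456.
d = 1.042090 + 0.041456 = 1.083546.

1.084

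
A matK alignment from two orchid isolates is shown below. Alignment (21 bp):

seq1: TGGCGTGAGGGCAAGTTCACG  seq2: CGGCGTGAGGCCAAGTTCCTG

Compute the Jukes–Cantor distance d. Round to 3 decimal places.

The sequences differ at 4 of 21 sites (1, 11, 19, 20), so p = 4/21 ≈ 0.190476.
d = −(3/4) ln(1 − 4p/3) = −0.75 ln(1 − 0.253968) = −0.75 ln(0.746032)
  = −0.75 × (-0.292987) = 0.219740 substitutions/site.

0.220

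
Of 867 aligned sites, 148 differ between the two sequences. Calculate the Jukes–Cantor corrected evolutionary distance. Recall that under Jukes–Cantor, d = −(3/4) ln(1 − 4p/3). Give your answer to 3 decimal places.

0.194

p = 148/867 ≈ 0.170704.
d = −(3/4) ln(1 − 4p/3) = −0.75 ln(1 − 0.227605) = −0.75 ln(0.772395)
  = −0.75 × (-0.258259) = 0.193694 substitutions/site.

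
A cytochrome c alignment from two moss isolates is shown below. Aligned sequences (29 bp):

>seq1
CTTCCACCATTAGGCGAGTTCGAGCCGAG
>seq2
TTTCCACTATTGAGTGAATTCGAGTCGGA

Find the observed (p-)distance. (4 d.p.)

The sequences differ at 9 of 29 positions (sites 1, 8, 12, 13, 15, 18, 25, 28, 29).
p = 9/29 = 0.310344… ≈ 0.3103 (to 4 d.p.).

0.3103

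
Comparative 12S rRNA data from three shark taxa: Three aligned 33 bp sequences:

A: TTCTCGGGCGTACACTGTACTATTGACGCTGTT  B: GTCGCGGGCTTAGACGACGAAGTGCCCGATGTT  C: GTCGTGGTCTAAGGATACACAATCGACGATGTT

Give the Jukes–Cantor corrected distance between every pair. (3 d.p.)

A–B: 15/33 sites differ → p ≈ 0.454545, d = −0.75 ln(1 − 0.60606) = 0.698667 ≈ 0.699.
A–C: 14/33 sites differ → p ≈ 0.424242, d = −0.75 ln(1 − 0.565656) = 0.625439 ≈ 0.625.
B–C: 12/33 sites differ → p ≈ 0.363636, d = −0.75 ln(1 − 0.484848) = 0.497470 ≈ 0.497.

d(A,B) = 0.699, d(A,C) = 0.625, d(B,C) = 0.497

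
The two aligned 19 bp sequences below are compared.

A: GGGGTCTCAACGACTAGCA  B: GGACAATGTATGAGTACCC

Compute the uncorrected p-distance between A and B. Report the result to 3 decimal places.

0.526

The sequences differ at 10 of 19 positions (sites 3, 4, 5, 6, 8, 9, 11, 14, 17, 19).
p = 10/19 = 0.526315… ≈ 0.526 (to 3 d.p.).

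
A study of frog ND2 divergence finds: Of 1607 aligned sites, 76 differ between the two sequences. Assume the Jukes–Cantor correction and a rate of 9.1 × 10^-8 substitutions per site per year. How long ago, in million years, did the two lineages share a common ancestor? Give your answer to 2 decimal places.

p = 76/1607 ≈ 0.047293.
d = −(3/4) ln(1 − 4p/3) = −0.75 ln(1 − 0.063057) = −0.75 ln(0.936943)
  = −0.75 × (-0.065133) = 0.048850 substitutions/site.
Under a molecular clock d = 2μt, so t = d/(2μ) = 0.048850 / (2 × 9.1 × 10^-8) = 0.27 million years.

0.27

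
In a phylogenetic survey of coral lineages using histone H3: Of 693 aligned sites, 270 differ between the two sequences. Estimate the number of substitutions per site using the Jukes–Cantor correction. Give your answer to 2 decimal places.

0.55

p = 270/693 ≈ 0.38961.
d = −(3/4) ln(1 − 4p/3) = −0.75 ln(1 − 0.51948) = −0.75 ln(0.48052)
  = −0.75 × (-0.732886) = 0.549665 substitutions/site.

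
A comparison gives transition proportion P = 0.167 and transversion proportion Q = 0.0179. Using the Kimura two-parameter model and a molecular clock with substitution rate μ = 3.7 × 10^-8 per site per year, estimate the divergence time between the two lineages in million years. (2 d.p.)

3.05

Under the Kimura two-parameter model, d = −½ ln(1 − 2P − Q) − ¼ ln(1 − 2Q).
1 − 2P − Q = 0.6481, giving −½ ln(0.6481) = 0.216855.
1 − 2Q = 0.9642, giving −¼ ln(0.9642) = 0.009114.
d = 0.216855 + 0.009114 = 0.225969.
Under a molecular clock d = 2μt, so t = d/(2μ) = 0.225969 / (2 × 3.7 × 10^-8) = 3.05 million years.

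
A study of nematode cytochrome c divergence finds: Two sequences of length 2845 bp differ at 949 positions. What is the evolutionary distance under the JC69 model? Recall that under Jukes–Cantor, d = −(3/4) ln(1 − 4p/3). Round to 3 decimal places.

p = 949/2845 ≈ 0.333568.
d = −(3/4) ln(1 − 4p/3) = −0.75 ln(1 − 0.444757) = −0.75 ln(0.555243)
  = −0.75 × (-0.588349) = 0.441262 substitutions/site.

0.441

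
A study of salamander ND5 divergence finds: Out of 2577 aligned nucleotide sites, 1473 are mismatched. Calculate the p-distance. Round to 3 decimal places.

p = 1473/2577 = 0.571594… ≈ 0.572 (to 3 d.p.).

0.572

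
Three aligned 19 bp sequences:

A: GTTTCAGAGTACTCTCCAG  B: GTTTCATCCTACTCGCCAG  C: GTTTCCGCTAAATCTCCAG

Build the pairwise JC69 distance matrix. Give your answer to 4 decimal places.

d(A,B) = 0.2471, d(A,C) = 0.3241, d(B,C) = 0.4099

A–B: 4/19 sites differ → p ≈ 0.210526, d = −0.75 ln(1 − 0.280701) = 0.247109 ≈ 0.2471.
A–C: 5/19 sites differ → p ≈ 0.263158, d = −0.75 ln(1 − 0.350877) = 0.324100 ≈ 0.3241.
B–C: 6/19 sites differ → p ≈ 0.315789, d = −0.75 ln(1 − 0.421052) = 0.409907 ≈ 0.4099.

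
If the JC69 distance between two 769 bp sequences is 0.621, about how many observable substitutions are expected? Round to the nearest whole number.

325

Invert JC69: p = (3/4)(1 − e^(−4d/3)) = 0.75 × (1 − e^(-0.828)) = 0.75 × (1 − 0.436922) = 0.422309.
Expected differing sites = pL ≈ 0.422309 × 769 = 324.755621 ≈ 325.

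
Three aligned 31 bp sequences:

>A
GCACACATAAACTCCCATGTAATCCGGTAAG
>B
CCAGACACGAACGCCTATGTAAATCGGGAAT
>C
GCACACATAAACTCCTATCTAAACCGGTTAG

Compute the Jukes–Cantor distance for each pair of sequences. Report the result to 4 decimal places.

A–B: 10/31 sites differ → p ≈ 0.322581, d = −0.75 ln(1 − 0.430108) = 0.421731 ≈ 0.4217.
A–C: 4/31 sites differ → p ≈ 0.129032, d = −0.75 ln(1 − 0.172043) = 0.141596 ≈ 0.1416.
B–C: 10/31 sites differ → p ≈ 0.322581, d = −0.75 ln(1 − 0.430108) = 0.421731 ≈ 0.4217.

d(A,B) = 0.4217, d(A,C) = 0.1416, d(B,C) = 0.4217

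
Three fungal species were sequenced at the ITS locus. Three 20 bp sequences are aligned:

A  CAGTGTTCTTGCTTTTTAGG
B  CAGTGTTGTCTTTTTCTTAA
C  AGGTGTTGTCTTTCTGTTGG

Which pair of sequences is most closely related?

A–B: 8/20 differ, p = 0.400, d = 0.572.
A–C: 9/20 differ, p = 0.450, d = 0.687.
B–C: 6/20 differ, p = 0.300, d = 0.383.
The smallest distance is between B and C.

B and C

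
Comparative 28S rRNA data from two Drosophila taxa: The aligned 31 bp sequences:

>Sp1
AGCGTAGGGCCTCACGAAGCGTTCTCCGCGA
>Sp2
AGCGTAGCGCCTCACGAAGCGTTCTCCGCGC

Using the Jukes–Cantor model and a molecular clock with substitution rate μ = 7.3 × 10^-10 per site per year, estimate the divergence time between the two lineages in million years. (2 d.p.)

46.21

The sequences differ at 2 of 31 sites (8, 31), so p = 2/31 ≈ 0.064516.
d = −(3/4) ln(1 − 4p/3) = −0.75 ln(1 − 0.086021) = −0.75 ln(0.913979)
  = −0.75 × (-0.089948) = 0.067461 substitutions/site.
Under a molecular clock d = 2μt, so t = d/(2μ) = 0.067461 / (2 × 7.3 × 10^-10) = 46.21 million years.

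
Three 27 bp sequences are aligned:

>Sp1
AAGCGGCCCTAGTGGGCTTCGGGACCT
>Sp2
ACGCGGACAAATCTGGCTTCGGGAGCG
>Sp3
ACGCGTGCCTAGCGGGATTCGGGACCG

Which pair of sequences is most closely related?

Sp1–Sp2: 9/27 differ, p = 0.333, d = 0.441.
Sp1–Sp3: 6/27 differ, p = 0.222, d = 0.264.
Sp2–Sp3: 8/27 differ, p = 0.296, d = 0.377.
The smallest distance is between Sp1 and Sp3.

Sp1 and Sp3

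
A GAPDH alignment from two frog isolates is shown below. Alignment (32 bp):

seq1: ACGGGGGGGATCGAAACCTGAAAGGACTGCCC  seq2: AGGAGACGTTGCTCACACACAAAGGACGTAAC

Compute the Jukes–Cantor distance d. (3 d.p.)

The sequences differ at 17 of 32 sites, so p = 17/32 = 0.53125.
d = −(3/4) ln(1 − 4p/3) = −0.75 ln(1 − 0.708333) = −0.75 ln(0.291667)
  = −0.75 × (-1.232143) = 0.924107 substitutions/site.

0.924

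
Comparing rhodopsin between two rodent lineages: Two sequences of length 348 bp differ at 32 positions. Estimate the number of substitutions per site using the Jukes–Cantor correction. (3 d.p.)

0.098

p = 32/348 ≈ 0.091954.
d = −(3/4) ln(1 − 4p/3) = −0.75 ln(1 − 0.122605) = −0.75 ln(0.877395)
  = −0.75 × (-0.130798) = 0.098099 substitutions/site.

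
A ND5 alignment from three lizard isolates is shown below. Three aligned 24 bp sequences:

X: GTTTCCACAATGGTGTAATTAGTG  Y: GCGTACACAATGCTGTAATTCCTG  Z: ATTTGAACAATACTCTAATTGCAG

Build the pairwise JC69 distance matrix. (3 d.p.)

X–Y: 6/24 sites differ → p = 0.25, d = −0.75 ln(1 − 0.333333) = 0.304098 ≈ 0.304.
X–Z: 9/24 sites differ → p = 0.375, d = −0.75 ln(1 − 0.5) = 0.519860 ≈ 0.520.
Y–Z: 9/24 sites differ → p = 0.375, d = −0.75 ln(1 − 0.5) = 0.519860 ≈ 0.520.

d(X,Y) = 0.304, d(X,Z) = 0.520, d(Y,Z) = 0.520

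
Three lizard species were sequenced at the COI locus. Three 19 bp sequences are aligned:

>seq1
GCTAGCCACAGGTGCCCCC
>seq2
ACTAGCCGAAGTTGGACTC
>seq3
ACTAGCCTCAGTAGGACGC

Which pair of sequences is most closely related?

seq1–seq2: 7/19 differ, p = 0.368, d = 0.507.
seq1–seq3: 7/19 differ, p = 0.368, d = 0.507.
seq2–seq3: 4/19 differ, p = 0.211, d = 0.247.
The smallest distance is between seq2 and seq3.

seq2 and seq3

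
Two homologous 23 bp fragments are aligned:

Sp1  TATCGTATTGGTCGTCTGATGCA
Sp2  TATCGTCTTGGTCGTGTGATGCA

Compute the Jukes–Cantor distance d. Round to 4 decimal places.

0.0924

The sequences differ at 2 of 23 sites (7, 16), so p = 2/23 ≈ 0.086957.
d = −(3/4) ln(1 − 4p/3) = −0.75 ln(1 − 0.115943) = −0.75 ln(0.884057)
  = −0.75 × (-0.123234) = 0.092426 substitutions/site.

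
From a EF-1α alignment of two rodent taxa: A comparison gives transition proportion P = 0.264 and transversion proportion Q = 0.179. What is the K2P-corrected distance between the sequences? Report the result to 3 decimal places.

0.725

Under the Kimura two-parameter model, d = −½ ln(1 − 2P − Q) − ¼ ln(1 − 2Q).
1 − 2P − Q = 0.293, giving −½ ln(0.293) = 0.613791.
1 − 2Q = 0.642, giving −¼ ln(0.642) = 0.110792.
d = 0.613791 + 0.110792 = 0.724583.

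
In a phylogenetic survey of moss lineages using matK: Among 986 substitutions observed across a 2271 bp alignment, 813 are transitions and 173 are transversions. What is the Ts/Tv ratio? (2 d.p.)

R = 813/173 = 4.699421… ≈ 4.70 (to 2 d.p.).

4.70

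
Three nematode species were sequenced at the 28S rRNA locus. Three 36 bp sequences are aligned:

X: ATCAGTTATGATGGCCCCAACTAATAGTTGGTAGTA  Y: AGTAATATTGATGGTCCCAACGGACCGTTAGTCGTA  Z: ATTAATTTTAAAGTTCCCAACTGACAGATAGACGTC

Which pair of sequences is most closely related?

X–Y: 12/36 differ, p = 0.333, d = 0.441.
X–Z: 14/36 differ, p = 0.389, d = 0.548.
Y–Z: 10/36 differ, p = 0.278, d = 0.347.
The smallest distance is between Y and Z.

Y and Z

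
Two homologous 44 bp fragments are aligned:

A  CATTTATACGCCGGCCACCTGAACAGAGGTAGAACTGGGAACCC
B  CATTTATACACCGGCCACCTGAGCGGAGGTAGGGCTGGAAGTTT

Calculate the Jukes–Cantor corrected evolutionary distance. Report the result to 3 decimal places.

0.271

The sequences differ at 10 of 44 sites (10, 23, 25, 33, 34, 39, 41, 42, 43, 44), so p = 10/44 ≈ 0.227273.
d = −(3/4) ln(1 − 4p/3) = −0.75 ln(1 − 0.303031) = −0.75 ln(0.696969)
  = −0.75 × (-0.361014) = 0.270761 substitutions/site.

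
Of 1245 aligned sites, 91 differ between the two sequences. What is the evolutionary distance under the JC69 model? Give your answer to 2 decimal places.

0.08

p = 91/1245 ≈ 0.073092.
d = −(3/4) ln(1 − 4p/3) = −0.75 ln(1 − 0.097456) = −0.75 ln(0.902544)
  = −0.75 × (-0.102538) = 0.076904 substitutions/site.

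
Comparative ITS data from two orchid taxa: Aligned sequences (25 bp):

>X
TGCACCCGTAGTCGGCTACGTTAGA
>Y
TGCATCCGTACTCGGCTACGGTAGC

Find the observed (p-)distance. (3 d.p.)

0.160

The sequences differ at 4 of 25 positions (sites 5, 11, 21, 25).
p = 4/25 = 0.160.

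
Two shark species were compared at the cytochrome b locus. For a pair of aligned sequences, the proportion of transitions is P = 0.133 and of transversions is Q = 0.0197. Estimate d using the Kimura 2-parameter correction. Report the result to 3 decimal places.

Under the Kimura two-parameter model, d = −½ ln(1 − 2P − Q) − ¼ ln(1 − 2Q).
1 − 2P − Q = 0.7143, giving −½ ln(0.7143) = 0.168226.
1 − 2Q = 0.9606, giving −¼ ln(0.9606) = 0.010049.
d = 0.168226 + 0.010049 = 0.178275.

0.178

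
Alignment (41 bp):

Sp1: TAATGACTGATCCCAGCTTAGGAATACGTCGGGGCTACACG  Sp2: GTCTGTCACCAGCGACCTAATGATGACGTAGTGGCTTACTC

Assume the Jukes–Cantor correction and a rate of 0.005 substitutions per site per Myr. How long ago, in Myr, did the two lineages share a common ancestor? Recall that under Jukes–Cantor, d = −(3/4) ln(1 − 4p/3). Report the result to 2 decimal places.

94.26

The sequences differ at 22 of 41 sites, so p = 22/41 ≈ 0.536585.
d = −(3/4) ln(1 − 4p/3) = −0.75 ln(1 − 0.715447) = −0.75 ln(0.284553)
  = −0.75 × (-1.256836) = 0.942627 substitutions/site.
Under a molecular clock d = 2μt, so t = d/(2μ) = 0.942627 / (2 × 0.005) = 94.26 Myr.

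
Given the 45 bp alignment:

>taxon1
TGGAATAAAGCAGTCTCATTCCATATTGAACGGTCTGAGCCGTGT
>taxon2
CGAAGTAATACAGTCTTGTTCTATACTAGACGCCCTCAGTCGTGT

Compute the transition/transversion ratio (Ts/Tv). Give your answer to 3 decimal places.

4.000

Transitions are A↔G and C↔T; transversions are all other mismatches.
Transitions: 12. Transversions: 3.
R = 12/3 = 4.000.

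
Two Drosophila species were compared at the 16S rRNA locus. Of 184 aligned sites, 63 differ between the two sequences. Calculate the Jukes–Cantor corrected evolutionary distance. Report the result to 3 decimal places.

0.457

p = 63/184 ≈ 0.342391.
d = −(3/4) ln(1 − 4p/3) = −0.75 ln(1 − 0.456521) = −0.75 ln(0.543479)
  = −0.75 × (-0.609764) = 0.457323 substitutions/site.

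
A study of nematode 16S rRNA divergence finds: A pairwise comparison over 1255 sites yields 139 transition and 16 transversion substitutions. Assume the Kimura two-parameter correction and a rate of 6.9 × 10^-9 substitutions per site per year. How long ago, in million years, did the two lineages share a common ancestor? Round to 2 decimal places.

P = 139/1255 ≈ 0.110757 and Q = 16/1255 ≈ 0.012749.
Under the Kimura two-parameter model, d = −½ ln(1 − 2P − Q) − ¼ ln(1 − 2Q).
1 − 2P − Q = 0.765737, giving −½ ln(0.765737) = 0.133458.
1 − 2Q = 0.974502, giving −¼ ln(0.974502) = 0.006457.
d = 0.133458 + 0.006457 = 0.139915.
Under a molecular clock d = 2μt, so t = d/(2μ) = 0.139915 / (2 × 6.9 × 10^-9) = 10.14 million years.

10.14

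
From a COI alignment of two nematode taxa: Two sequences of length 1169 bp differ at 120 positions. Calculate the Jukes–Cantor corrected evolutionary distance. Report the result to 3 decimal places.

0.110

p = 120/1169 ≈ 0.102652.
d = −(3/4) ln(1 − 4p/3) = −0.75 ln(1 − 0.136869) = −0.75 ln(0.863131)
  = −0.75 × (-0.147189) = 0.110392 substitutions/site.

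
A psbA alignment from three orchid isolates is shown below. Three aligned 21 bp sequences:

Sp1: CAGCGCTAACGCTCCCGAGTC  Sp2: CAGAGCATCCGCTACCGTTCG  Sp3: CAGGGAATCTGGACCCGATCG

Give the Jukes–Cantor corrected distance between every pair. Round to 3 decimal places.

d(Sp1,Sp2) = 0.635, d(Sp1,Sp3) = 0.899, d(Sp2,Sp3) = 0.441

Sp1–Sp2: 9/21 sites differ → p ≈ 0.428571, d = −0.75 ln(1 − 0.571428) = 0.635472 ≈ 0.635.
Sp1–Sp3: 11/21 sites differ → p ≈ 0.52381, d = −0.75 ln(1 − 0.698413) = 0.899023 ≈ 0.899.
Sp2–Sp3: 7/21 sites differ → p ≈ 0.333333, d = −0.75 ln(1 − 0.444444) = 0.440839 ≈ 0.441.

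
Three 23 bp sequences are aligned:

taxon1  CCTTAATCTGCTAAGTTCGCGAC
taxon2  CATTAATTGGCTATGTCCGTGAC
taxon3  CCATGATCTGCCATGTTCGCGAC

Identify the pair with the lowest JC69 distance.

taxon1 and taxon3

taxon1–taxon2: 6/23 differ, p = 0.261, d = 0.321.
taxon1–taxon3: 4/23 differ, p = 0.174, d = 0.198.
taxon2–taxon3: 8/23 differ, p = 0.348, d = 0.467.
The smallest distance is between taxon1 and taxon3.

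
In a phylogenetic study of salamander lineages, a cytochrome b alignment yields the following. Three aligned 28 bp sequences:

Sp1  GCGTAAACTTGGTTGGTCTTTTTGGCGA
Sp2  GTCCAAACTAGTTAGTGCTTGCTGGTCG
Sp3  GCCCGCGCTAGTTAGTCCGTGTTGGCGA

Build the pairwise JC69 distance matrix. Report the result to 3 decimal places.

d(Sp1,Sp2) = 0.724, d(Sp1,Sp3) = 0.635, d(Sp2,Sp3) = 0.485

Sp1–Sp2: 13/28 sites differ → p ≈ 0.464286, d = −0.75 ln(1 − 0.619048) = 0.723811 ≈ 0.724.
Sp1–Sp3: 12/28 sites differ → p ≈ 0.428571, d = −0.75 ln(1 − 0.571428) = 0.635472 ≈ 0.635.
Sp2–Sp3: 10/28 sites differ → p ≈ 0.357143, d = −0.75 ln(1 − 0.476191) = 0.484971 ≈ 0.485.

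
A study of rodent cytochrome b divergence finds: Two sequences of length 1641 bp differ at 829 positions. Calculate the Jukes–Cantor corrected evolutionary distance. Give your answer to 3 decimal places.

0.840

p = 829/1641 ≈ 0.50518.
d = −(3/4) ln(1 − 4p/3) = −0.75 ln(1 − 0.673573) = −0.75 ln(0.326427)
  = −0.75 × (-1.119549) = 0.839662 substitutions/site.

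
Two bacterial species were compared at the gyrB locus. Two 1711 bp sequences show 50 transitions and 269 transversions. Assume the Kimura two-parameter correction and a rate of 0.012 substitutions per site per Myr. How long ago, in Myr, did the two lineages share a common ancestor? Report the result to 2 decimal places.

P = 50/1711 ≈ 0.029223 and Q = 269/1711 ≈ 0.157218.
Under the Kimura two-parameter model, d = −½ ln(1 − 2P − Q) − ¼ ln(1 − 2Q).
1 − 2P − Q = 0.784336, giving −½ ln(0.784336) = 0.121459.
1 − 2Q = 0.685564, giving −¼ ln(0.685564) = 0.094378.
d = 0.121459 + 0.094378 = 0.215837.
Under a molecular clock d = 2μt, so t = d/(2μ) = 0.215837 / (2 × 0.012) = 8.99 Myr.

8.99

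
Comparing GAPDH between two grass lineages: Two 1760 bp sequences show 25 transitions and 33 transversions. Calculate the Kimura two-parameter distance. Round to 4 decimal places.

0.0337

P = 25/1760 ≈ 0.014205 and Q = 33/1760 = 0.01875.
Under the Kimura two-parameter model, d = −½ ln(1 − 2P − Q) − ¼ ln(1 − 2Q).
1 − 2P − Q = 0.95284, giving −½ ln(0.95284) = 0.024154.
1 − 2Q = 0.9625, giving −¼ ln(0.9625) = 0.009555.
d = 0.024154 + 0.009555 = 0.033709.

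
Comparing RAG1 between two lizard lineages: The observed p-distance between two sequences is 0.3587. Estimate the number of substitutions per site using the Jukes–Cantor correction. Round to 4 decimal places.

d = −(3/4) ln(1 − 4p/3) = −0.75 ln(1 − 0.478267) = −0.75 ln(0.521733)
  = −0.75 × (-0.650599) = 0.487949 substitutions/site.

0.4879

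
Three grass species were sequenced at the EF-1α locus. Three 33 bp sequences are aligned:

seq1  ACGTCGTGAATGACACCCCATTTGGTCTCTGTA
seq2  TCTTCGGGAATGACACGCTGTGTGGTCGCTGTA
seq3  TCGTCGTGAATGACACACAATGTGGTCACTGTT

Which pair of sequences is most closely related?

seq1 and seq3

seq1–seq2: 8/33 differ, p = 0.242, d = 0.293.
seq1–seq3: 6/33 differ, p = 0.182, d = 0.208.
seq2–seq3: 7/33 differ, p = 0.212, d = 0.249.
The smallest distance is between seq1 and seq3.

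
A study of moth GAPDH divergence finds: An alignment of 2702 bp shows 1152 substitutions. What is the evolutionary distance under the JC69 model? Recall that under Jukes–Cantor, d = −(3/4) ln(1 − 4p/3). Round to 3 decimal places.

0.630

p = 1152/2702 ≈ 0.426351.
d = −(3/4) ln(1 − 4p/3) = −0.75 ln(1 − 0.568468) = −0.75 ln(0.431532)
  = −0.75 × (-0.840414) = 0.630311 substitutions/site.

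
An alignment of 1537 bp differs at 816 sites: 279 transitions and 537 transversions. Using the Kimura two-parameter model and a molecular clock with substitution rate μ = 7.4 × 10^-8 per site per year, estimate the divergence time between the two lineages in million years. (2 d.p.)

6.24

P = 279/1537 ≈ 0.181522 and Q = 537/1537 ≈ 0.349382.
Under the Kimura two-parameter model, d = −½ ln(1 − 2P − Q) − ¼ ln(1 − 2Q).
1 − 2P − Q = 0.287574, giving −½ ln(0.287574) = 0.623138.
1 − 2Q = 0.301236, giving −¼ ln(0.301236) = 0.299965.
d = 0.623138 + 0.299965 = 0.923103.
Under a molecular clock d = 2μt, so t = d/(2μ) = 0.923103 / (2 × 7.4 × 10^-8) = 6.24 million years.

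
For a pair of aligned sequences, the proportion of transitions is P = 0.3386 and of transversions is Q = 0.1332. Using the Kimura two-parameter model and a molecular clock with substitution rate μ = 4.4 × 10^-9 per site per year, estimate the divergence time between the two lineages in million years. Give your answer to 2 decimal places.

Under the Kimura two-parameter model, d = −½ ln(1 − 2P − Q) − ¼ ln(1 − 2Q).
1 − 2P − Q = 0.1896, giving −½ ln(0.1896) = 0.831419.
1 − 2Q = 0.7336, giving −¼ ln(0.7336) = 0.077448.
d = 0.831419 + 0.077448 = 0.908867.
Under a molecular clock d = 2μt, so t = d/(2μ) = 0.908867 / (2 × 4.4 × 10^-9) = 103.28 million years.

103.28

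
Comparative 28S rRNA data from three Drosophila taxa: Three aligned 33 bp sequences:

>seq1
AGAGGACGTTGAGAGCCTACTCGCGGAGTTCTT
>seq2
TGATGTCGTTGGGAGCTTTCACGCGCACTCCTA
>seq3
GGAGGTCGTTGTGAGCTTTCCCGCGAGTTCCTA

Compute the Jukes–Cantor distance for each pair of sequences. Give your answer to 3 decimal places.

d(seq1,seq2) = 0.441, d(seq1,seq3) = 0.441, d(seq2,seq3) = 0.249

seq1–seq2: 11/33 sites differ → p ≈ 0.333333, d = −0.75 ln(1 − 0.444444) = 0.440839 ≈ 0.441.
seq1–seq3: 11/33 sites differ → p ≈ 0.333333, d = −0.75 ln(1 − 0.444444) = 0.440839 ≈ 0.441.
seq2–seq3: 7/33 sites differ → p ≈ 0.212121, d = −0.75 ln(1 − 0.282828) = 0.249330 ≈ 0.249.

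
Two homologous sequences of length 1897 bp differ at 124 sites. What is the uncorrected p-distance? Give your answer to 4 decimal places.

p = 124/1897 = 0.065366… ≈ 0.0654 (to 4 d.p.).

0.0654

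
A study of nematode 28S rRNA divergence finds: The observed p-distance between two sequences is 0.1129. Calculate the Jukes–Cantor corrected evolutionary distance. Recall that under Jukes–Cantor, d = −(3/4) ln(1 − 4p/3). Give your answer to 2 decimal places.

d = −(3/4) ln(1 − 4p/3) = −0.75 ln(1 − 0.150533) = −0.75 ln(0.849467)
  = −0.75 × (-0.163146) = 0.122360 substitutions/site.

0.12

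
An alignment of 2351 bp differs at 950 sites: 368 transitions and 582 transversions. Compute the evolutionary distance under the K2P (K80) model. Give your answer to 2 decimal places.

0.58

P = 368/2351 ≈ 0.156529 and Q = 582/2351 ≈ 0.247554.
Under the Kimura two-parameter model, d = −½ ln(1 − 2P − Q) − ¼ ln(1 − 2Q).
1 − 2P − Q = 0.439388, giving −½ ln(0.439388) = 0.411186.
1 − 2Q = 0.504892, giving −¼ ln(0.504892) = 0.170853.
d = 0.411186 + 0.170853 = 0.582039.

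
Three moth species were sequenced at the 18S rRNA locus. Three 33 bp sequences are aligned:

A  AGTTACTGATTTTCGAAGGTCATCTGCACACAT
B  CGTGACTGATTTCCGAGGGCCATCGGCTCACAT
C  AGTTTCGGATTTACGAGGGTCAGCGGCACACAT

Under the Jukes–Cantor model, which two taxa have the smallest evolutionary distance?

A and C

A–B: 7/33 differ, p = 0.212, d = 0.249.
A–C: 6/33 differ, p = 0.182, d = 0.208.
B–C: 8/33 differ, p = 0.242, d = 0.293.
The smallest distance is between A and C.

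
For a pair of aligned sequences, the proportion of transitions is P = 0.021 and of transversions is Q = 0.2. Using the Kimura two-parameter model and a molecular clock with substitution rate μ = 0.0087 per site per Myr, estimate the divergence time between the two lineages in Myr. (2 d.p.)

Under the Kimura two-parameter model, d = −½ ln(1 − 2P − Q) − ¼ ln(1 − 2Q).
1 − 2P − Q = 0.758, giving −½ ln(0.758) = 0.138536.
1 − 2Q = 0.6, giving −¼ ln(0.6) = 0.127706.
d = 0.138536 + 0.127706 = 0.266242.
Under a molecular clock d = 2μt, so t = d/(2μ) = 0.266242 / (2 × 0.0087) = 15.30 Myr.

15.30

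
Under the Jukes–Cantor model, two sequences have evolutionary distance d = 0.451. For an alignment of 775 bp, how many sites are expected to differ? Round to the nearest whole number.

Invert JC69: p = (3/4)(1 − e^(−4d/3)) = 0.75 × (1 − e^(-0.601333)) = 0.75 × (1 − 0.548081) = 0.338939.
Expected differing sites = pL ≈ 0.338939 × 775 = 262.677725 ≈ 263.

263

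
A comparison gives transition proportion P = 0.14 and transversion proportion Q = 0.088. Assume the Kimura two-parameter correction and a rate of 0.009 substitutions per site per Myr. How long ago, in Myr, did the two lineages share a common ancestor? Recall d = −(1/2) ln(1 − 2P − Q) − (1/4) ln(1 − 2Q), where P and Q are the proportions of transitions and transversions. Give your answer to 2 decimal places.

15.43

Under the Kimura two-parameter model, d = −½ ln(1 − 2P − Q) − ¼ ln(1 − 2Q).
1 − 2P − Q = 0.632, giving −½ ln(0.632) = 0.229433.
1 − 2Q = 0.824, giving −¼ ln(0.824) = 0.048396.
d = 0.229433 + 0.048396 = 0.277829.
Under a molecular clock d = 2μt, so t = d/(2μ) = 0.277829 / (2 × 0.009) = 15.43 Myr.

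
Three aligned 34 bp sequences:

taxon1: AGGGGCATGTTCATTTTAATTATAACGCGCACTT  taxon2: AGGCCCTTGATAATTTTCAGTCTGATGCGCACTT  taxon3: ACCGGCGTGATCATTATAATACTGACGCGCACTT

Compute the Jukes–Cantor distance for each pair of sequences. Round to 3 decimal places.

d(taxon1,taxon2) = 0.373, d(taxon1,taxon3) = 0.282, d(taxon2,taxon3) = 0.423

taxon1–taxon2: 10/34 sites differ → p ≈ 0.294118, d = −0.75 ln(1 − 0.392157) = 0.373379 ≈ 0.373.
taxon1–taxon3: 8/34 sites differ → p ≈ 0.235294, d = −0.75 ln(1 − 0.313725) = 0.282358 ≈ 0.282.
taxon2–taxon3: 11/34 sites differ → p ≈ 0.323529, d = −0.75 ln(1 − 0.431372) = 0.423397 ≈ 0.423.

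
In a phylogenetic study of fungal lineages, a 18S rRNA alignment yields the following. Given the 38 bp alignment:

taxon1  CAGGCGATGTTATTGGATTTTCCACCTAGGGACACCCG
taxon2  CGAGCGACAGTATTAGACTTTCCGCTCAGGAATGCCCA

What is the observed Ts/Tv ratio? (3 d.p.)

Transitions are A↔G and C↔T; transversions are all other mismatches.
Transitions: 13. Transversions: 1.
R = 13/1 = 13.000.

13.000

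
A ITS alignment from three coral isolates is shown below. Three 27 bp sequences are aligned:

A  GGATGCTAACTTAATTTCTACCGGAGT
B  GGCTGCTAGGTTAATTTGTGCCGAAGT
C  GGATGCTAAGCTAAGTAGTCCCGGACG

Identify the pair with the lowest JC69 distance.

A–B: 6/27 differ, p = 0.222, d = 0.264.
A–C: 8/27 differ, p = 0.296, d = 0.377.
B–C: 9/27 differ, p = 0.333, d = 0.441.
The smallest distance is between A and B.

A and B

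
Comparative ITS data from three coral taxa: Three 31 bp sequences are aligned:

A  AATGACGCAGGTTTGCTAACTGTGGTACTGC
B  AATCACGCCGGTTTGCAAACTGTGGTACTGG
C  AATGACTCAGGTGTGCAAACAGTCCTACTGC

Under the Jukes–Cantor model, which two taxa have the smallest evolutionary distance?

A and B

A–B: 4/31 differ, p = 0.129, d = 0.142.
A–C: 6/31 differ, p = 0.194, d = 0.224.
B–C: 8/31 differ, p = 0.258, d = 0.316.
The smallest distance is between A and B.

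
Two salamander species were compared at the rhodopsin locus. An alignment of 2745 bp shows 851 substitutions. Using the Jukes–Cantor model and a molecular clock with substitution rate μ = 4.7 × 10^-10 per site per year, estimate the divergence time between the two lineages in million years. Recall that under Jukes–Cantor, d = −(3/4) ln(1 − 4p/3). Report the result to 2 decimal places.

p = 851/2745 ≈ 0.310018.
d = −(3/4) ln(1 − 4p/3) = −0.75 ln(1 − 0.413357) = −0.75 ln(0.586643)
  = −0.75 × (-0.533339) = 0.400004 substitutions/site.
Under a molecular clock d = 2μt, so t = d/(2μ) = 0.400004 / (2 × 4.7 × 10^-10) = 425.54 million years.

425.54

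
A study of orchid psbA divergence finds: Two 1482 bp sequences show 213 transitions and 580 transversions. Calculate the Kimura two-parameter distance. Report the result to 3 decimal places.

P = 213/1482 ≈ 0.143725 and Q = 580/1482 ≈ 0.391363.
Under the Kimura two-parameter model, d = −½ ln(1 − 2P − Q) − ¼ ln(1 − 2Q).
1 − 2P − Q = 0.321187, giving −½ ln(0.321187) = 0.567866.
1 − 2Q = 0.217274, giving −¼ ln(0.217274) = 0.381649.
d = 0.567866 + 0.381649 = 0.949515.

0.950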